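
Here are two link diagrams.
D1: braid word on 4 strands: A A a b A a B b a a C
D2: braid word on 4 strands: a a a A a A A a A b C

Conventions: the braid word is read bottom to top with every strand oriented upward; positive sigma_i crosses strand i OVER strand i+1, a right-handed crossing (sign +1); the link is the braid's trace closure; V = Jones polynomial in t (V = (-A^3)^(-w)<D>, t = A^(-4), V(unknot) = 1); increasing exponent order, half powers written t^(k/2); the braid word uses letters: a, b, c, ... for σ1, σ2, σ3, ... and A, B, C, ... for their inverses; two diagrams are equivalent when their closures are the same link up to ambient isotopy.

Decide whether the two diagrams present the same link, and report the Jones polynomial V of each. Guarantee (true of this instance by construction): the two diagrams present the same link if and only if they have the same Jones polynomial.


equivalent: yes
V(D1) = 1  (w +1, c 11, <D> = -A^3)
D2 (bracket -A^3; 11 crossings at w = +1): V = 1
why: D2 (11 crossings) and D1 (11) are Markov-related braid presentations


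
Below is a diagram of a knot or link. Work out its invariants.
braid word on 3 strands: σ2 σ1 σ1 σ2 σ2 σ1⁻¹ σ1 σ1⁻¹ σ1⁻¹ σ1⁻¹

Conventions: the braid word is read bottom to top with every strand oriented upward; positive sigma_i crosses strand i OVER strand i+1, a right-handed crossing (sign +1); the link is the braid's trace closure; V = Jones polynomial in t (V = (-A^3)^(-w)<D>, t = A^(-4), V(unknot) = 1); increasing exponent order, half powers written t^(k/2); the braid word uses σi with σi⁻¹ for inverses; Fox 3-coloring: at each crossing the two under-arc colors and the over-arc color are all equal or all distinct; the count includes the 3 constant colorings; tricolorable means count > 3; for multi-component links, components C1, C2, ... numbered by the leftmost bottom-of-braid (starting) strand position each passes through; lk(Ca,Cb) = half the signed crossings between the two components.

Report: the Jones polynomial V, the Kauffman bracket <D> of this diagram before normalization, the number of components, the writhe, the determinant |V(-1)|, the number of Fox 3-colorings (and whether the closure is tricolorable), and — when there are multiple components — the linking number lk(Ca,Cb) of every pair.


V = -t^-1 + 2 - t + 2t^2 - t^3 + t^4 - t^5
<D> = -A^-14 + A^-10 - A^-6 + 2A^-2 - A^2 + 2A^6 - A^10 (w = +2)
1 component over 10 crossings, w = +2
9 Fox colorings among 3^10, |V(-1)| = 9: tricolorable
why: |V(-1)| = 9: so tricolorable, since 3 divides 9


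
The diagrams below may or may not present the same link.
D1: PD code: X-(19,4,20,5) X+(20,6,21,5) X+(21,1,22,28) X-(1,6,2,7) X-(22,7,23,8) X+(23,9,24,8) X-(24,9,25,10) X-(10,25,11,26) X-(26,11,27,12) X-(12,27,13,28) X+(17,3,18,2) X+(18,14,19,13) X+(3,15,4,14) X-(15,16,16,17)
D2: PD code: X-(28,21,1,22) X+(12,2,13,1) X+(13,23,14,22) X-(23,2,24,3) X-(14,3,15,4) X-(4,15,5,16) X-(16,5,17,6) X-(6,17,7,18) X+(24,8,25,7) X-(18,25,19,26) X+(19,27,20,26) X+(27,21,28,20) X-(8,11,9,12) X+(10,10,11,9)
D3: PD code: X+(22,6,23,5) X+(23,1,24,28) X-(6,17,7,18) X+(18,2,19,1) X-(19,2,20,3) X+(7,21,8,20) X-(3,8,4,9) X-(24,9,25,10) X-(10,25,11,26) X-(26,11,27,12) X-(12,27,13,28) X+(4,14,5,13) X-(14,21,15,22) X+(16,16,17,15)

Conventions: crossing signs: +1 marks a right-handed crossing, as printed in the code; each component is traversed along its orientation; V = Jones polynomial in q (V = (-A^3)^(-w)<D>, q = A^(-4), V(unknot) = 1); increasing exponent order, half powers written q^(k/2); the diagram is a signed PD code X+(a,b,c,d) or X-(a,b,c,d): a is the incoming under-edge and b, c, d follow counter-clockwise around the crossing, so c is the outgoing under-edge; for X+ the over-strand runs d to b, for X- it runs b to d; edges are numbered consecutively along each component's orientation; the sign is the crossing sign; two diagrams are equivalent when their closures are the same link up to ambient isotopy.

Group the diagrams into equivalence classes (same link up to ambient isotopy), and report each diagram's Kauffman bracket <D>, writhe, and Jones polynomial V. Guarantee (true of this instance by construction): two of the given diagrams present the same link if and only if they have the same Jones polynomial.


equivalence classes: {D1, D2, D3}
D1 (bracket A^-10 - A^-6 + 2A^-2 - 2A^2 + 2A^6 - 2A^10 + A^14; 14 crossings at w = -2): V = q^-5 - 2q^-4 + 2q^-3 - 2q^-2 + 2q^-1 - 1 + q
D2 (bracket A^-10 - A^-6 + 2A^-2 - 2A^2 + 2A^6 - 2A^10 + A^14; 14 crossings at w = -2): V = q^-5 - 2q^-4 + 2q^-3 - 2q^-2 + 2q^-1 - 1 + q
V(D3) = q^-5 - 2q^-4 + 2q^-3 - 2q^-2 + 2q^-1 - 1 + q  (w -2, c 14, <D> = A^-10 - A^-6 + 2A^-2 - 2A^2 + 2A^6 - 2A^10 + A^14)
observation: one V(q) for all 3 diagrams — one class (guaranteed)


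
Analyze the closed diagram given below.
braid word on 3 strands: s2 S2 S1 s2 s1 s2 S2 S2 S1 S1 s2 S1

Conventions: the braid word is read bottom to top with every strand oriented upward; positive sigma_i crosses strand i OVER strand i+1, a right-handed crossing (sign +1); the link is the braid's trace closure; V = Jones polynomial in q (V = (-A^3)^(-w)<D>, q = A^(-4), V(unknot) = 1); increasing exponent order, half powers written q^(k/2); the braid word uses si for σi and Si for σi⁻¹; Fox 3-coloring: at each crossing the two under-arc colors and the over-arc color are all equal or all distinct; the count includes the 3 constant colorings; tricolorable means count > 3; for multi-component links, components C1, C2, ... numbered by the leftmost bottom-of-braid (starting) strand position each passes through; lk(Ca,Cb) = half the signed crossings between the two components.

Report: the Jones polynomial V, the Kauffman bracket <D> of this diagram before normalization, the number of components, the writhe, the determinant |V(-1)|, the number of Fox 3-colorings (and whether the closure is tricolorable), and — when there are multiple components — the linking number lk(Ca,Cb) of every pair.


V = q^-5 - 2q^-4 + 2q^-3 - 2q^-2 + 2q^-1 - 1 + q
<D> = A^-10 - A^-6 + 2A^-2 - 2A^2 + 2A^6 - 2A^10 + A^14 (w = -2)
1 component over 12 crossings, w = -2
3 Fox colorings among 3^12, |V(-1)| = 11: not tricolorable
why: det 11 = |V(-1)|; not divisible by 3, so not tricolorable


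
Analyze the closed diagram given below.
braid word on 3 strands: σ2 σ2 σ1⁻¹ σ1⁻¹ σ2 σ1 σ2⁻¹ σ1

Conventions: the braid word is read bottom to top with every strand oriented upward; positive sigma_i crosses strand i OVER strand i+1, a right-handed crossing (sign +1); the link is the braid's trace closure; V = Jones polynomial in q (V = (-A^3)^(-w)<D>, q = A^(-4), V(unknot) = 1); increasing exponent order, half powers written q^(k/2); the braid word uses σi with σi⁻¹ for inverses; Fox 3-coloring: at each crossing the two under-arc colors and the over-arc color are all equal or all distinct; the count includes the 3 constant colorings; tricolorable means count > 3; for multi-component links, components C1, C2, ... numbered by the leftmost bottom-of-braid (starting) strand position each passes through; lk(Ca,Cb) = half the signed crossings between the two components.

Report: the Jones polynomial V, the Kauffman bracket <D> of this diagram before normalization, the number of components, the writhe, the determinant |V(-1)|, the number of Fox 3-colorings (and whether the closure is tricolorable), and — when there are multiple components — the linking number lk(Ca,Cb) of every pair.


V(q) = -q^-1 + 2 - q + 2q^2 - q^3 + q^4 - q^5
bracket: -A^-14 + A^-10 - A^-6 + 2A^-2 - A^2 + 2A^6 - A^10, w = +2
1 component, writhe +2, over 8 crossings
det 9, colorings 9 of 3^8 — tricolorable
observation: w = +2 shifts under R1 moves; the (-A^3)^(-2) factor cancels that in V


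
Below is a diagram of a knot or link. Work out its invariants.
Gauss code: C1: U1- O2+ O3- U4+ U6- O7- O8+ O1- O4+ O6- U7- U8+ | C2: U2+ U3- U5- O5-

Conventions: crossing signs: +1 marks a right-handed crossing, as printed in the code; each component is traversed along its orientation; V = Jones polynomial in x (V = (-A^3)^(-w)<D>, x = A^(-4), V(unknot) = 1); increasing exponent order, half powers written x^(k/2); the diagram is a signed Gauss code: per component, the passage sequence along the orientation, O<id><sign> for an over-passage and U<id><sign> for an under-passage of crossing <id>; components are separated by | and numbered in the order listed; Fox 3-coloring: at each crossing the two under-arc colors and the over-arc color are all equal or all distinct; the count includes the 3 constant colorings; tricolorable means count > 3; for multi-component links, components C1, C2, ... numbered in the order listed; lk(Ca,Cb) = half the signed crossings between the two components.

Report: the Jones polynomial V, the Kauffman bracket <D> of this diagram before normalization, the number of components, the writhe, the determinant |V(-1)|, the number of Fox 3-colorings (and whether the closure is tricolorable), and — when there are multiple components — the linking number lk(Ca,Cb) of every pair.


Jones polynomial: V(x) = -x^(-1/2) - x^(1/2)
<D> = -A^-8 - A^-4; writhe -2
components 2, writhe -2 (8 crossings)
linking number lk(C1,C2) = 0
3-colorings: 9 of 3^8, det 0 — tricolorable
note: V is palindromic (span 1, det 0): x -> 1/x fixes it; necessary, not sufficient, for amphichirality


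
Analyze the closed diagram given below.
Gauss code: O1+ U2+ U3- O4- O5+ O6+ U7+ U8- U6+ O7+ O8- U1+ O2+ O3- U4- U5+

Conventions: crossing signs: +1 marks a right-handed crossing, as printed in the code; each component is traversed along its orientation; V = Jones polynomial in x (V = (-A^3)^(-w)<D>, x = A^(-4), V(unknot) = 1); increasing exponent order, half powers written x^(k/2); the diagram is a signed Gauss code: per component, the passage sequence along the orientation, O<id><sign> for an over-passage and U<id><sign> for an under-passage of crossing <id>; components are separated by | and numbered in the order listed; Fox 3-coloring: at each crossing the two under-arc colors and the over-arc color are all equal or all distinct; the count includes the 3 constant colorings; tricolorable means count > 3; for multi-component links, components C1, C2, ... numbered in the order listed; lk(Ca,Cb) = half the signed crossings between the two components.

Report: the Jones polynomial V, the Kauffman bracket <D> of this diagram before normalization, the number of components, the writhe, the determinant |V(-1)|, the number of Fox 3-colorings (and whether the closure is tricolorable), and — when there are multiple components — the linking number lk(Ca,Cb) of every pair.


V = 1
<D> = A^6 (w = +2)
1 component over 8 crossings, w = +2
3 Fox colorings among 3^8, |V(-1)| = 1: not tricolorable
why: w = +2 (over 8 crossings) is diagram-only; (-A^3)^(-2) removes it from V


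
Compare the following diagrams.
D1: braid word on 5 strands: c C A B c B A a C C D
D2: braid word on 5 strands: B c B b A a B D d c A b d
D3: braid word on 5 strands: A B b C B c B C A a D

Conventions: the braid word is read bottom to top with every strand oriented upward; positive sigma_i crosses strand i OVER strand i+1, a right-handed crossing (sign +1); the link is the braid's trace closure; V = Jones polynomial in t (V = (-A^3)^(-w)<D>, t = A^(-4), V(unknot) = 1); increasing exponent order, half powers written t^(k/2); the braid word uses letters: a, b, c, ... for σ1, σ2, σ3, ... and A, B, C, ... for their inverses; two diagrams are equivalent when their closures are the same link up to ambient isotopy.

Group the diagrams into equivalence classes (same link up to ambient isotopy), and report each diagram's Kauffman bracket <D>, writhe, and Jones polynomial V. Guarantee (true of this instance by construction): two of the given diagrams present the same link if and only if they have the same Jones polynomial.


classes: {D1, D3} | {D2}
V(D1) = -t^(-9/2) - t^(-5/2) + t^(-3/2) - t^(-1/2)  [11 crossings, <D> = A^-13 - A^-9 + A^-5 + A^3, w = -5]
D2 (bracket A^-7 + A; 13 crossings at w = +1): V = -t^(1/2) - t^(5/2)
D3 (bracket A^-13 - A^-9 + A^-5 + A^3; 11 crossings at w = -5): V = -t^(-9/2) - t^(-5/2) + t^(-3/2) - t^(-1/2)
note: V(t) takes 2 values over 3 diagrams, fixing the grouping


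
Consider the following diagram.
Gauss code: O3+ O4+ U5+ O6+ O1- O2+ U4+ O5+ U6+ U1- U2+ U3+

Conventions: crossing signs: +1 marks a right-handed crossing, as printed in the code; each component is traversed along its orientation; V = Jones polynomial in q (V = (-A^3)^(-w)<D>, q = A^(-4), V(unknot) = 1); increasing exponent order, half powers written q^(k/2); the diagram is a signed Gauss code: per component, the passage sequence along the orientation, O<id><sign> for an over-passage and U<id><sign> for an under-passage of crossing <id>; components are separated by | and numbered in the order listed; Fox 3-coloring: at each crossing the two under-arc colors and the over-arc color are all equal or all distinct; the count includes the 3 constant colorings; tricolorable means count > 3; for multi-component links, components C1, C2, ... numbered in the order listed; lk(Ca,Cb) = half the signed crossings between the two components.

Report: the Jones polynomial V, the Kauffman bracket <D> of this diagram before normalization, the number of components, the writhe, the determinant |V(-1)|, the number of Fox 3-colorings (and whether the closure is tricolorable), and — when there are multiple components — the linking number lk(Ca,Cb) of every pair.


V = q + q^3 - q^4
<D> = -A^-4 + 1 + A^8 (w = +4)
1 component over 6 crossings, w = +4
9 Fox colorings among 3^6, |V(-1)| = 3: tricolorable
why: w = +4 (over 6 crossings) is diagram-only; (-A^3)^(-4) removes it from V


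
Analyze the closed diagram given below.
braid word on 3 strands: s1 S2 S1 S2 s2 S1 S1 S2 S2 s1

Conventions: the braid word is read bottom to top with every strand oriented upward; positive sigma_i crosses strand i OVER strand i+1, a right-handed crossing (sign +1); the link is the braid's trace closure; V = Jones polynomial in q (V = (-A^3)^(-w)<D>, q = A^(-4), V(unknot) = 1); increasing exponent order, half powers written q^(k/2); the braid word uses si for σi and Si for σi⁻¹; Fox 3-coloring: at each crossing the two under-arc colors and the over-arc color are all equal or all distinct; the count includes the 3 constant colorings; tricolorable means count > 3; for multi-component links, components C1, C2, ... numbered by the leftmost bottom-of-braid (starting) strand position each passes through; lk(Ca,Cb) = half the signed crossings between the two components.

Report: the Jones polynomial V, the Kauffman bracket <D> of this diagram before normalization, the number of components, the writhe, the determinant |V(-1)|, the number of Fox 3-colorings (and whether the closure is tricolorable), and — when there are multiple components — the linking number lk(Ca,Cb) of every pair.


V(q) = q^-7 - 2q^-6 + 2q^-5 - 3q^-4 + 3q^-3 - 2q^-2 + 2q^-1
bracket: 2A^-8 - 2A^-4 + 3 - 3A^4 + 2A^8 - 2A^12 + A^16, w = -4
1 component, writhe -4, over 10 crossings
det 15, colorings 9 of 3^10 — tricolorable
observation: det 15 = |V(-1)|; divisible by 3, so tricolorable


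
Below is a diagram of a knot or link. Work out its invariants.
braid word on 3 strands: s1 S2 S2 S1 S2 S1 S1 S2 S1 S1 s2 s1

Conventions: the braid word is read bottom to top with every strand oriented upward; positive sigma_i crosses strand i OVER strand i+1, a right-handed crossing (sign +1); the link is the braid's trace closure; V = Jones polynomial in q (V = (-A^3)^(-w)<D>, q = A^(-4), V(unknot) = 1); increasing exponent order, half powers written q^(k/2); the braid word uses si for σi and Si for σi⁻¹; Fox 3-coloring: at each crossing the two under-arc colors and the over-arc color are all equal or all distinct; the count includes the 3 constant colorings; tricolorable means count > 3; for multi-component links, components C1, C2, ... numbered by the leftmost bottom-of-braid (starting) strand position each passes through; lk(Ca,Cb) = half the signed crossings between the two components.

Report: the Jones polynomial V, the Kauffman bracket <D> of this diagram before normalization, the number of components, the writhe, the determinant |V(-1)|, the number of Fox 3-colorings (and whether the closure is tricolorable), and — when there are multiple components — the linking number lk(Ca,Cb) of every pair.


V(q) = q^-8 - 2q^-7 + q^-6 - 2q^-5 + 2q^-4 + q^-2
bracket: A^-10 + 2A^-2 - 2A^2 + A^6 - 2A^10 + A^14, w = -6
1 component, writhe -6, over 12 crossings
det 9, colorings 27 of 3^12 — tricolorable
observation: det 9 = |V(-1)|; divisible by 3, so tricolorable


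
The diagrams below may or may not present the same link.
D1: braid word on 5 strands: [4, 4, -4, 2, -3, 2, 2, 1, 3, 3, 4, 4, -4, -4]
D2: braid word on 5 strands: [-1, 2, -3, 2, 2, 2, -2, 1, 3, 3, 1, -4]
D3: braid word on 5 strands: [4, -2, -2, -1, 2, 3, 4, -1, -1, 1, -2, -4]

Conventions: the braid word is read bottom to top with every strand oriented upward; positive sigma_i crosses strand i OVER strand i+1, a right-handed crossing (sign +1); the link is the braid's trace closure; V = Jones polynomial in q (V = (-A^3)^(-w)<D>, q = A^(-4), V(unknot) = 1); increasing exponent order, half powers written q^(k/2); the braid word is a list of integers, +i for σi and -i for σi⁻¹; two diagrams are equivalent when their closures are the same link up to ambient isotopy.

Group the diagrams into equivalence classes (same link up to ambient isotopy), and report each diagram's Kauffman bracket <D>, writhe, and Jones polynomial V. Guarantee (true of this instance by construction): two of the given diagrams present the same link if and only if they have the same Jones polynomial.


grouping into links: {D1, D2} | {D3}
V(D1) = q - q^2 + 2q^3 - q^4 + q^5 - q^6  (w +6, c 14, <D> = -A^-6 + A^-2 - A^2 + 2A^6 - A^10 + A^14)
V(D2) = q - q^2 + 2q^3 - q^4 + q^5 - q^6  (w +4, c 12, <D> = -A^-12 + A^-8 - A^-4 + 2 - A^4 + A^8)
V(D3) = -q^-6 + q^-5 - q^-4 + 2q^-3 - q^-2 + q^-1  [12 crossings, <D> = A^-2 - A^2 + 2A^6 - A^10 + A^14 - A^18, w = -2]
why: V(q) takes 2 values over 3 diagrams, fixing the grouping


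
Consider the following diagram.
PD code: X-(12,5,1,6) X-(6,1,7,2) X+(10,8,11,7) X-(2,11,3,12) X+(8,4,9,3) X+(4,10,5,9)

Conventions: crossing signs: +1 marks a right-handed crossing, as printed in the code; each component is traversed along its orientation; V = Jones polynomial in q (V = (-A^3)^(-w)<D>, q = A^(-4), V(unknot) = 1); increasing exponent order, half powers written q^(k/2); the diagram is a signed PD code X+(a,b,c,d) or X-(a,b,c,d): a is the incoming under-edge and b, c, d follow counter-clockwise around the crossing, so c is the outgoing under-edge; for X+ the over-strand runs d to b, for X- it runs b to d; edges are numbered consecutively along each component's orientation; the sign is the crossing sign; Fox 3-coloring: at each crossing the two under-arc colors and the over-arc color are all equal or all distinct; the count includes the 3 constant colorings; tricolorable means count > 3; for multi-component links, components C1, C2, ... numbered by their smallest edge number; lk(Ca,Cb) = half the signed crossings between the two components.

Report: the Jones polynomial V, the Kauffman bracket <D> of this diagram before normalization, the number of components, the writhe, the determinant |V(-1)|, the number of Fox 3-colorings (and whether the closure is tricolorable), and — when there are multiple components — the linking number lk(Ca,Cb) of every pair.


V(q) = -q^-3 + 2q^-2 - 2q^-1 + 3 - 2q + 2q^2 - q^3
bracket: -A^-12 + 2A^-8 - 2A^-4 + 3 - 2A^4 + 2A^8 - A^12, w = 0
1 component, writhe 0, over 6 crossings
det 13, colorings 3 of 3^6 — not tricolorable
observation: V spans 6 powers of q: at least 6 crossings in any diagram


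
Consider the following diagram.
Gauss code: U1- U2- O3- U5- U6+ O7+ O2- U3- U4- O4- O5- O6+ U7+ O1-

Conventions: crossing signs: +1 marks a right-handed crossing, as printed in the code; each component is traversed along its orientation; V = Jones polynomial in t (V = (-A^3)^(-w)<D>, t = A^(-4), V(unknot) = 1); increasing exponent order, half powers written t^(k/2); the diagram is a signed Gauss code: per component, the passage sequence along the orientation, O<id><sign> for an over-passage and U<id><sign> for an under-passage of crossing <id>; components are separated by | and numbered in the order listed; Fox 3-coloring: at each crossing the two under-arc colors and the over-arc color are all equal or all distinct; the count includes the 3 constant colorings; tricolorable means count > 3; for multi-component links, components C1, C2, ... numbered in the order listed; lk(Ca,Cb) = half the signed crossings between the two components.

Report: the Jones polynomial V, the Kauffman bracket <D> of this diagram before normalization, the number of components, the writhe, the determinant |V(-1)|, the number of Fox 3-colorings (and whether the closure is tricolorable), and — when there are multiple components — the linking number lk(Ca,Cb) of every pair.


V = 1
<D> = -A^-9 (w = -3)
1 component over 7 crossings, w = -3
3 Fox colorings among 3^7, |V(-1)| = 1: not tricolorable
why: w = -3 shifts under R1 moves; the (-A^3)^(3) factor cancels that in V


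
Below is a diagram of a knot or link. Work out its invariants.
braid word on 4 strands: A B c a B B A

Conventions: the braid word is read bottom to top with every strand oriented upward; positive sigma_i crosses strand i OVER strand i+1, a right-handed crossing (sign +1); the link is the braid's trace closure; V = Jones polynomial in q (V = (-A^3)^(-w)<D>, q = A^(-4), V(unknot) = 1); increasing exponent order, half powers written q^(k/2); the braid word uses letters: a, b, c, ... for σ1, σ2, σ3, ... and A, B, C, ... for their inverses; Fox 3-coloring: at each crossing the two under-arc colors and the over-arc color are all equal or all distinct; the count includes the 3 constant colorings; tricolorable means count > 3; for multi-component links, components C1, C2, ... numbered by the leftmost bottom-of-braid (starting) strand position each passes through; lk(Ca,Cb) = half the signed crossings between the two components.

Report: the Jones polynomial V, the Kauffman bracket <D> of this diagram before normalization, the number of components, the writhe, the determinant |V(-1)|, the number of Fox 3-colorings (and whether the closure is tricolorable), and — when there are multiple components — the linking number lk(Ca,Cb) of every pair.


V(q) = -q^-6 + q^-5 - q^-4 + 2q^-3 - q^-2 + q^-1
bracket: -A^-5 + A^-1 - 2A^3 + A^7 - A^11 + A^15, w = -3
1 component, writhe -3, over 7 crossings
det 7, colorings 3 of 3^7 — not tricolorable
observation: w = -3 (over 7 crossings) is diagram-only; (-A^3)^(3) removes it from V


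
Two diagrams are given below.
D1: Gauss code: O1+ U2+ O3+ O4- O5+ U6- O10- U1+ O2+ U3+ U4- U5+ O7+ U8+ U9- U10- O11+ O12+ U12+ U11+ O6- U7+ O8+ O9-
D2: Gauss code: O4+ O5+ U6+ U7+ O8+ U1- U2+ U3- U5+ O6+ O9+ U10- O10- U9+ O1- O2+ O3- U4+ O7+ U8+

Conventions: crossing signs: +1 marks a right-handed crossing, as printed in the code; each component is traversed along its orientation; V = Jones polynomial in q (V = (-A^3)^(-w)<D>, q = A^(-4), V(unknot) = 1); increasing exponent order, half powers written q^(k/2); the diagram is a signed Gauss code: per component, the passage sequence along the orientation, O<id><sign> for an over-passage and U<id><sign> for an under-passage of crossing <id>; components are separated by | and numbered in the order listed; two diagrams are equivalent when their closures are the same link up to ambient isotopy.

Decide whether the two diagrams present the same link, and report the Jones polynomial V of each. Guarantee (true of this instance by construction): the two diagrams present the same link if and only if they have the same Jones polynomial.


same link: no
V(D1) = q^-1 - 1 + 2q - 2q^2 + 2q^3 - 2q^4 + q^5  [12 crossings, <D> = A^-8 - 2A^-4 + 2 - 2A^4 + 2A^8 - A^12 + A^16, w = +4]
V(D2) = q - q^2 + 2q^3 - q^4 + q^5 - q^6  (w +4, c 10, <D> = -A^-12 + A^-8 - A^-4 + 2 - A^4 + A^8)
note: comparing 2 Jones polynomials yields 2 groups


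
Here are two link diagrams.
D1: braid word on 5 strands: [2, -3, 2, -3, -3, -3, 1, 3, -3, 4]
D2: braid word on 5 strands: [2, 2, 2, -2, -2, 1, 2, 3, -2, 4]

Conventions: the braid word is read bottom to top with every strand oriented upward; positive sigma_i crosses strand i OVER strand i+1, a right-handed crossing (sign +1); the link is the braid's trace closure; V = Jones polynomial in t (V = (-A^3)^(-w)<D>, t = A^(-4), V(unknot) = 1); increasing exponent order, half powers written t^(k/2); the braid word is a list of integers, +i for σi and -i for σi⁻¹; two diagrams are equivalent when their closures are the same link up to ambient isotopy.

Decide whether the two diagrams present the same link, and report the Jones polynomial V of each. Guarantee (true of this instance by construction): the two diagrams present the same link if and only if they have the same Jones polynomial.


same link: no
V(D1) = t^-5 - 2t^-4 + 2t^-3 - 2t^-2 + 2t^-1 - 1 + t  [10 crossings, <D> = A^-4 - 1 + 2A^4 - 2A^8 + 2A^12 - 2A^16 + A^20, w = 0]
V(D2) = 1  [10 crossings, <D> = A^12, w = +4]
insight: 2 classes among 2 diagrams; unequal V(t) rules out equality


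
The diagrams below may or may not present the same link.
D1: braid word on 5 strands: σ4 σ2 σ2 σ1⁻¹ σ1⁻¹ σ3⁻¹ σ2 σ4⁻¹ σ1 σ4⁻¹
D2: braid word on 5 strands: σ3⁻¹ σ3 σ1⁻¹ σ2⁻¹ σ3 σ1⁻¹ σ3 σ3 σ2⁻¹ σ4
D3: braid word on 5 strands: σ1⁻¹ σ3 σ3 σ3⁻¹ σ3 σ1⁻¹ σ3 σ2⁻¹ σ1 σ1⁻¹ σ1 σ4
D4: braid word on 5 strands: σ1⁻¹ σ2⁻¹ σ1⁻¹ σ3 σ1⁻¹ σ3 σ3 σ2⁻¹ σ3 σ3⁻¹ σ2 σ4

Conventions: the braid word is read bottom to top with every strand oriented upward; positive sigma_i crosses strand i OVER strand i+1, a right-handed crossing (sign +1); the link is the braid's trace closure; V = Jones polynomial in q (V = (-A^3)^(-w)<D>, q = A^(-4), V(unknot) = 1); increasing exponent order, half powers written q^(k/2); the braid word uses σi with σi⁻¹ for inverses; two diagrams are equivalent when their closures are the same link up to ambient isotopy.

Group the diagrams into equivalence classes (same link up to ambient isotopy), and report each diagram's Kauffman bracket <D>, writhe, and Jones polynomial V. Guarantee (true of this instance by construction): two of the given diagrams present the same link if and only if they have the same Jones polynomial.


equivalence classes: {D1} | {D2, D4} | {D3}
D1 (bracket 1; 10 crossings at w = 0): V = 1
V(D2) = -q^-3 + q^-2 - q^-1 + 3 - q + q^2 - q^3  (w 0, c 10, <D> = -A^-12 + A^-8 - A^-4 + 3 - A^4 + A^8 - A^12)
V(D3) = q + q^3 - q^4  [12 crossings, <D> = -A^-10 + A^-6 + A^2, w = +2]
V(D4) = -q^-3 + q^-2 - q^-1 + 3 - q + q^2 - q^3  (w 0, c 12, <D> = -A^-12 + A^-8 - A^-4 + 3 - A^4 + A^8 - A^12)
key observation: V(q) takes 3 values over 4 diagrams, fixing the grouping


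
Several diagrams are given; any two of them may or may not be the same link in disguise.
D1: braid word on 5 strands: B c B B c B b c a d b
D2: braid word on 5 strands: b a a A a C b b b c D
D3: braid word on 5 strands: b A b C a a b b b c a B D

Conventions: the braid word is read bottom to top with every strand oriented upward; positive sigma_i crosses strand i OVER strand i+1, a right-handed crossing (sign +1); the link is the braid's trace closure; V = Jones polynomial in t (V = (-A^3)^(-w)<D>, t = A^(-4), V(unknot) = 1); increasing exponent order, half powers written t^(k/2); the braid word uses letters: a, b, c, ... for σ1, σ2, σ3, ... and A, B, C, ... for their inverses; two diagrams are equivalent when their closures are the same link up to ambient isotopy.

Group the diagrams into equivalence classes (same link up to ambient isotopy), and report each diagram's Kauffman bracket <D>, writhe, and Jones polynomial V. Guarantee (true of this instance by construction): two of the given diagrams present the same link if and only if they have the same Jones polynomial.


classes: {D1} | {D2, D3}
V(D1) = -t^(-3/2) - 2t^(1/2) + t^(3/2) - t^(5/2) + t^(7/2)  [11 crossings, <D> = -A^-5 + A^-1 - A^3 + 2A^7 + A^15, w = +3]
D2 (bracket -A^-11 + A^-7 - A^-3 + 2A + A^9; 11 crossings at w = +5): V = -t^(3/2) - 2t^(7/2) + t^(9/2) - t^(11/2) + t^(13/2)
V(D3) = -t^(3/2) - 2t^(7/2) + t^(9/2) - t^(11/2) + t^(13/2)  (w +5, c 13, <D> = -A^-11 + A^-7 - A^-3 + 2A + A^9)
insight: 2 classes among 3 diagrams; unequal V(t) rules out equality


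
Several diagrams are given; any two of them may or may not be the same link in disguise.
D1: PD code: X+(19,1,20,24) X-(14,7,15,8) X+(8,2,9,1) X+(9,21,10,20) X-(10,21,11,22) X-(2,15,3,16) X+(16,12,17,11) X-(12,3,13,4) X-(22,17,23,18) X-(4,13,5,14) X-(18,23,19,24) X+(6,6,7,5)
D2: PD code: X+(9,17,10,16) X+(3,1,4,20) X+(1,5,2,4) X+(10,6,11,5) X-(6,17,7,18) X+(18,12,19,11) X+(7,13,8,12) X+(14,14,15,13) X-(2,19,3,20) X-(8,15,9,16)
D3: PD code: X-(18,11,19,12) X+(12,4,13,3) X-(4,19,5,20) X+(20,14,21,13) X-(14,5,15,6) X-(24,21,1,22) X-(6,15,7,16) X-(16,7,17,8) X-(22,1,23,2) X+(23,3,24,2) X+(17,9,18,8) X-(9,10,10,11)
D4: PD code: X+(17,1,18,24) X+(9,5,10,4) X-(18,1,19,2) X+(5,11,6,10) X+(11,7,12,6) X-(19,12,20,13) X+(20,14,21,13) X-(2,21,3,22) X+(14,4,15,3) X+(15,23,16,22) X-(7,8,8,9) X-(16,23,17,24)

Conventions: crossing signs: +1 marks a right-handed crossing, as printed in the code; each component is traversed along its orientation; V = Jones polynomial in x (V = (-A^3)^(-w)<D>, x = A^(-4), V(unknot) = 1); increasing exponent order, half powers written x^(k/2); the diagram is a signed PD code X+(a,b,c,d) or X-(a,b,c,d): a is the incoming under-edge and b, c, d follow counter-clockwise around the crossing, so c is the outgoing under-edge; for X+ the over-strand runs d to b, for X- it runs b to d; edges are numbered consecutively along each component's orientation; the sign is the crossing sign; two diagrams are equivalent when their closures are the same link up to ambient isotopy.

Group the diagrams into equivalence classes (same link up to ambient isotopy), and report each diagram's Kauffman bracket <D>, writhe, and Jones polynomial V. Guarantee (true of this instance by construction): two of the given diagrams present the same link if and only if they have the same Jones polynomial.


classes: {D1, D3} | {D2} | {D4}
V(D1) = x^-5 - 2x^-4 + 2x^-3 - 2x^-2 + 2x^-1 - 1 + x  [12 crossings, <D> = A^-10 - A^-6 + 2A^-2 - 2A^2 + 2A^6 - 2A^10 + A^14, w = -2]
V(D2) = 1  (w +4, c 10, <D> = A^12)
V(D3) = x^-5 - 2x^-4 + 2x^-3 - 2x^-2 + 2x^-1 - 1 + x  (w -4, c 12, <D> = A^-16 - A^-12 + 2A^-8 - 2A^-4 + 2 - 2A^4 + A^8)
V(D4) = x + x^3 - x^4  (w +2, c 12, <D> = -A^-10 + A^-6 + A^2)
note: 3 values of V(x) split the 4 diagrams


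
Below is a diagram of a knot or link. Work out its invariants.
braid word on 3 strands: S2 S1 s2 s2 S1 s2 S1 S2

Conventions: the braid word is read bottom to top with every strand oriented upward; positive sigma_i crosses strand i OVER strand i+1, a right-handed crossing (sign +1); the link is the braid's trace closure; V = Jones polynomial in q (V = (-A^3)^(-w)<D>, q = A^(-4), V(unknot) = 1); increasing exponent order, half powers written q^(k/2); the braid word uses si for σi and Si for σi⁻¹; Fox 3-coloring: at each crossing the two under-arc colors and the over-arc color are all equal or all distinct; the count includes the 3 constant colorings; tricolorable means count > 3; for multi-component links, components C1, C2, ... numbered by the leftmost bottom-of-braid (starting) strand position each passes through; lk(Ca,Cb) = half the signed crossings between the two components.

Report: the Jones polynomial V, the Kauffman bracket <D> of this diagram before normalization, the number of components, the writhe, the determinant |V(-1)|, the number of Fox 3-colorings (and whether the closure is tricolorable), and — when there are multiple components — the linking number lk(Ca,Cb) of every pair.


Jones polynomial: V(q) = -q^-5 + q^-4 - q^-3 + 2q^-2 - q^-1 + 2 - q
<D> = -A^-10 + 2A^-6 - A^-2 + 2A^2 - A^6 + A^10 - A^14; writhe -2
components 1, writhe -2 (8 crossings)
3-colorings: 9 of 3^8, det 9 — tricolorable
note: V spans 6 powers of q: at least 6 crossings in any diagram


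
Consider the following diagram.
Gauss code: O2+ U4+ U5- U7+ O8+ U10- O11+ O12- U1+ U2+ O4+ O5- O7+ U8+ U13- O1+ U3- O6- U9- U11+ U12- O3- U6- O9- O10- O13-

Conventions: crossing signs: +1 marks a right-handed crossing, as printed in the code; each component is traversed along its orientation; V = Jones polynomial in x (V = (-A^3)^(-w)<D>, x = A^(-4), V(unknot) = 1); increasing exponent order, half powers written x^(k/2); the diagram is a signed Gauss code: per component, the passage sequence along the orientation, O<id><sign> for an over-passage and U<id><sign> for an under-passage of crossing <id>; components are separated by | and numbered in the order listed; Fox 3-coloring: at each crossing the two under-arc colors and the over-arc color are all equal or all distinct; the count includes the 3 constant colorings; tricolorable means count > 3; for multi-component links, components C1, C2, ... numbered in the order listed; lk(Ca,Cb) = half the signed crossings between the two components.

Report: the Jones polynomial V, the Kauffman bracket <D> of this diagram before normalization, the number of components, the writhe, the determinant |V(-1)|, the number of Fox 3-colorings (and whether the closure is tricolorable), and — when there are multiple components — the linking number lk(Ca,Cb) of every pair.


V = -x^-3 + x^-2 - x^-1 + 3 - x + x^2 - x^3
<D> = A^-15 - A^-11 + A^-7 - 3A^-3 + A - A^5 + A^9 (w = -1)
1 component over 13 crossings, w = -1
27 Fox colorings among 3^13, |V(-1)| = 9: tricolorable
why: V spans 6 powers of x: at least 6 crossings in any diagram


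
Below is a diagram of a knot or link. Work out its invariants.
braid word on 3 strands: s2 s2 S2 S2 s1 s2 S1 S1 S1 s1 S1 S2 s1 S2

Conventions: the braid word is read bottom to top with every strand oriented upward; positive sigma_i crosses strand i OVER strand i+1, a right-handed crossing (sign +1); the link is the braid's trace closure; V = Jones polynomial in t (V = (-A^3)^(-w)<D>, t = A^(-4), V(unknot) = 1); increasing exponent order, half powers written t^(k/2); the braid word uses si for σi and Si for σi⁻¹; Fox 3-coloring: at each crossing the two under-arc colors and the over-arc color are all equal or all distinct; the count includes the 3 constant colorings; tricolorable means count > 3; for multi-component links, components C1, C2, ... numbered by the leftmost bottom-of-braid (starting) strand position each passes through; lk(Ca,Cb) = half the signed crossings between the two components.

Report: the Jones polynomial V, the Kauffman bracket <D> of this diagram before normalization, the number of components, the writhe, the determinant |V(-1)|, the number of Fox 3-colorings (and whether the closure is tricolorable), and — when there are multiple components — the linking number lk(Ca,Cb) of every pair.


V(t) = t^-5 - t^-4 + 2t^-3 - t^-2 + 2t^-1 + t
bracket: A^-10 + 2A^-2 - A^2 + 2A^6 - A^10 + A^14, w = -2
3 components, writhe -2, over 14 crossings
lk(C1,C2) = 0
linking number lk(C1,C3) = +1
lk(C2,C3): -2
det 8, colorings 3 of 3^14 — not tricolorable
observation: the 3 component pairs carry total linking -1


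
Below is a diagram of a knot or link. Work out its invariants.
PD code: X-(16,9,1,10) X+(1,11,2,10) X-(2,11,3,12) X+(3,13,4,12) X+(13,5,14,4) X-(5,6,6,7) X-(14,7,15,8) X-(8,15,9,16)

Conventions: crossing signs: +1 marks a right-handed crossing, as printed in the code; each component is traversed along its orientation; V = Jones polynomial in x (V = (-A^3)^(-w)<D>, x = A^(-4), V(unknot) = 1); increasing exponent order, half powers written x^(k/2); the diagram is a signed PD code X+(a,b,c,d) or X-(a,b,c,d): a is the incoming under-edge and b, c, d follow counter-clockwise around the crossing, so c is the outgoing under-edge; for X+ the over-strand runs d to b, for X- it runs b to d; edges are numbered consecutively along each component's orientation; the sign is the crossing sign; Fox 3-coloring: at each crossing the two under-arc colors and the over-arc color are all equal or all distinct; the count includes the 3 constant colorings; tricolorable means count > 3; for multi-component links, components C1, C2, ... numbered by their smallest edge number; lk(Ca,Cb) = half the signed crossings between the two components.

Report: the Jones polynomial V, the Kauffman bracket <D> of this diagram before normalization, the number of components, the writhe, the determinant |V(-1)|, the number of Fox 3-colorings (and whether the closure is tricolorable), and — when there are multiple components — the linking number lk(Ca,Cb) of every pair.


V(x) = 1
bracket: A^-6, w = -2
1 component, writhe -2, over 8 crossings
det 1, colorings 3 of 3^8 — not tricolorable
observation: w = -2 (over 8 crossings) is diagram-only; (-A^3)^(2) removes it from V


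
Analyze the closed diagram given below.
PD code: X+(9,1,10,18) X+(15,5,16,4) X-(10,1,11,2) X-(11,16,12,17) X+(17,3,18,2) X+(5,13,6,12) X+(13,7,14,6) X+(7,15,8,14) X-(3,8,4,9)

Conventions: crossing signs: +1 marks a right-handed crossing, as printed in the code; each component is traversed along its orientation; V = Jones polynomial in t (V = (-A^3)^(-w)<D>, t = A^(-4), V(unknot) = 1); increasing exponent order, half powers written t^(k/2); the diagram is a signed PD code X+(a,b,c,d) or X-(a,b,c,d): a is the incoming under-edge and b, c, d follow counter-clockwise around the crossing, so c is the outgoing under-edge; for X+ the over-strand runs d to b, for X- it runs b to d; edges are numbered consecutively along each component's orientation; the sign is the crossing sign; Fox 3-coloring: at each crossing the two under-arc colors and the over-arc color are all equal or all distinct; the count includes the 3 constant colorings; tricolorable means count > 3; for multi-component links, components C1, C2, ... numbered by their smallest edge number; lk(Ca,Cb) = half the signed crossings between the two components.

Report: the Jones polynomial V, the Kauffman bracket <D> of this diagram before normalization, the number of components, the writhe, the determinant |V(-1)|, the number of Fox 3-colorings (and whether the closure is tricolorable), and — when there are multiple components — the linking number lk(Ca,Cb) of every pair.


Jones polynomial: V(t) = t^-1 - 1 + 2t - 2t^2 + 2t^3 - 2t^4 + t^5
<D> = -A^-11 + 2A^-7 - 2A^-3 + 2A - 2A^5 + A^9 - A^13; writhe +3
components 1, writhe +3 (9 crossings)
3-colorings: 3 of 3^9, det 11 — not tricolorable
note: the span of V is 6, forcing >= 6 crossings in any diagram


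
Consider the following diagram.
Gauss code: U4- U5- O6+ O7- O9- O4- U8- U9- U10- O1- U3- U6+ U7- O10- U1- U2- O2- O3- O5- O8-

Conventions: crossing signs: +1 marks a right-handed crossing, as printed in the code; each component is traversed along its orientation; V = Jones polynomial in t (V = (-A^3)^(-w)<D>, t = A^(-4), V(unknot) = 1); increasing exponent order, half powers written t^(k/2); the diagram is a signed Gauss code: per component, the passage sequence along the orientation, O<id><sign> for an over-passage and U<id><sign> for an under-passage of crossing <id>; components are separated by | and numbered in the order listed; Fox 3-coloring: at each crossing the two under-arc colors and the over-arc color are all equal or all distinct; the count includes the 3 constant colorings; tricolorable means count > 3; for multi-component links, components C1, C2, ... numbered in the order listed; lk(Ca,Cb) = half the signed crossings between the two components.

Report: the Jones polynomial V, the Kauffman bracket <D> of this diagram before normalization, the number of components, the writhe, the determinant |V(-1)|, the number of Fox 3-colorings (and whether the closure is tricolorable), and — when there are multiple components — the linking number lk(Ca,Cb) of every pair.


Jones polynomial: V(t) = t^-8 - 2t^-7 + t^-6 - 2t^-5 + 2t^-4 + t^-2
<D> = A^-16 + 2A^-8 - 2A^-4 + 1 - 2A^4 + A^8; writhe -8
components 1, writhe -8 (10 crossings)
3-colorings: 27 of 3^10, det 9 — tricolorable
note: w = -8 (over 10 crossings) is diagram-only; (-A^3)^(8) removes it from V
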